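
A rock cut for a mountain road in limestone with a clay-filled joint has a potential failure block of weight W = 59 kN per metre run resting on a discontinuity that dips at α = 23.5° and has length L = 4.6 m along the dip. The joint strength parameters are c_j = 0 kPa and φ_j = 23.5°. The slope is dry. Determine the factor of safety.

FS = 1.00

Resolving the block weight along and normal to the plane and applying the Mohr–Coulomb strength on the joint:
N' = W cosα = 59·cos23.5° = 54.1 kN/m
Driving force T = W sinα = 59·sin23.5° = 23.5 kN/m
Resisting force R = c_j·L + N'·tanφ_j = 0·4.6 + 54.1·tan23.5° = 0.0 + 23.5 = 23.5 kN/m
FS = R / T = 23.5 / 23.5 = 1.000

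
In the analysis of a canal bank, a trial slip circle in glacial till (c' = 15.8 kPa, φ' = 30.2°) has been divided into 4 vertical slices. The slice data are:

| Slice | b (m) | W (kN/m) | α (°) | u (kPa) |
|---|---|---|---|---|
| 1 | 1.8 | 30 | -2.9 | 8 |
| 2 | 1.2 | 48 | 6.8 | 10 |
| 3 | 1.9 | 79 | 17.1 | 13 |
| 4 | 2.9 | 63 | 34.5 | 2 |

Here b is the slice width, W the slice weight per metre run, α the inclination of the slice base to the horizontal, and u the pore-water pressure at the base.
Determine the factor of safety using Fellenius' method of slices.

FS = 3.48

Ordinary method of slices: FS = Σ[c'·Δl_i + (W_i cosα_i − u_i·Δl_i)·tanφ'] / Σ W_i sinα_i, with Δl_i = b_i / cosα_i.
Slice 1: Δl = 1.8/cos(-2.9°) = 1.802 m; N'_1 = 30·cos(-2.9°) − 8·1.802 = 15.5; c'Δl = 28.48; W sinα = -1.5
Slice 2: Δl = 1.2/cos6.8° = 1.209 m; N'_2 = 48·cos6.8° − 10·1.209 = 35.6; c'Δl = 19.09; W sinα = 5.7
Slice 3: Δl = 1.9/cos17.1° = 1.988 m; N'_3 = 79·cos17.1° − 13·1.988 = 49.7; c'Δl = 31.41; W sinα = 23.2
Slice 4: Δl = 2.9/cos34.5° = 3.519 m; N'_4 = 63·cos34.5° − 2·3.519 = 44.9; c'Δl = 55.60; W sinα = 35.7
Σc'Δl = 134.6 kN/m; ΣN' = 145.7 kN/m; ΣW sinα = 63.1 kN/m
Resisting = 134.6 + 145.7·tan30.2° = 134.6 + 84.8 = 219.4 kN/m
FS = 219.4 / 63.1 = 3.478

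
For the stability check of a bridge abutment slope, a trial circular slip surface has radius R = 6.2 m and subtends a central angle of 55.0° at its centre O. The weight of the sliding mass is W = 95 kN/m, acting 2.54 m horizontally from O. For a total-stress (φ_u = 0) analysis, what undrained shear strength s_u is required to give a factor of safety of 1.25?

FS = s_u·L_a·R / (W·d), so s_u = FS·W·d / (L_a·R).
Arc length L_a = R·θ = 6.2·(55.0°·π/180) = 6.2·0.9599 = 5.95 m
s_u = 1.25·95·2.54 / (5.95·6.2) = 301.6 / 36.90 = 8.17 kPa

s_u = 8.2 kPa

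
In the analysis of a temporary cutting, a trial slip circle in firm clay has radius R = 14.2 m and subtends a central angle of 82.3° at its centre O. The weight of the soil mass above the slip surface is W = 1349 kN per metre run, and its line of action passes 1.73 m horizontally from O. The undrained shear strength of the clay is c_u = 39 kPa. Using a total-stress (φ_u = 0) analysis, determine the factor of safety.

Taking moments about the centre O, the resisting moment is provided by the undrained shear strength acting along the arc:
Arc length L_a = R·θ = 14.2·(82.3°·π/180) = 14.2·1.4364 = 20.40 m
M_R = c_u·L_a·R = 39·20.40·14.2 = 11295.8 kN·m/m
M_D = W·d = 1349·1.73 = 2333.8 kN·m/m
FS = M_R / M_D = 11295.8 / 2333.8 = 4.840

FS = 4.84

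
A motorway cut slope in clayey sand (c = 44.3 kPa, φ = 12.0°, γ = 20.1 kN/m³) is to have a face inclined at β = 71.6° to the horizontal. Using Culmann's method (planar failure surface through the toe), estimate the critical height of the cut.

Culmann's analysis gives the critical failure plane at α_cr = (β + φ)/2 = (71.6 + 12.0)/2 = 41.8°, and the critical height
H_c = (4c/γ) · sinβ cosφ / [1 − cos(β − φ)]
    = (4·44.3/20.1) · sin71.6°·cos12.0° / [1 − cos(59.6°)]
    = 8.816 · 0.9489·0.9781 / [1 − 0.5060]
    = 8.816 · 0.9281 / 0.4940
    = 16.56 m

H_c = 16.56 m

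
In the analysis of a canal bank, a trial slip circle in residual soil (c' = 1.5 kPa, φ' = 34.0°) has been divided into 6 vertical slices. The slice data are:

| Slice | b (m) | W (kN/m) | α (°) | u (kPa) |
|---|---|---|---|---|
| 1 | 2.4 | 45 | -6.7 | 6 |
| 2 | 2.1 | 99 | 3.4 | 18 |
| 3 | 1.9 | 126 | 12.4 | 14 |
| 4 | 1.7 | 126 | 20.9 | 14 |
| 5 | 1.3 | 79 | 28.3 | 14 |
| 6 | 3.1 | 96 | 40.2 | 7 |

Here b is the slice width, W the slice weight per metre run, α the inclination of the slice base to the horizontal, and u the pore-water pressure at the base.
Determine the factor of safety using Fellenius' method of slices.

FS = 1.58

Ordinary method of slices: FS = Σ[c'·Δl_i + (W_i cosα_i − u_i·Δl_i)·tanφ'] / Σ W_i sinα_i, with Δl_i = b_i / cosα_i.
Slice 1: Δl = 2.4/cos(-6.7°) = 2.417 m; N'_1 = 45·cos(-6.7°) − 6·2.417 = 30.2; c'Δl = 3.62; W sinα = -5.3
Slice 2: Δl = 2.1/cos3.4° = 2.104 m; N'_2 = 99·cos3.4° − 18·2.104 = 61.0; c'Δl = 3.16; W sinα = 5.9
Slice 3: Δl = 1.9/cos12.4° = 1.945 m; N'_3 = 126·cos12.4° − 14·1.945 = 95.8; c'Δl = 2.92; W sinα = 27.1
Slice 4: Δl = 1.7/cos20.9° = 1.820 m; N'_4 = 126·cos20.9° − 14·1.820 = 92.2; c'Δl = 2.73; W sinα = 44.9
Slice 5: Δl = 1.3/cos28.3° = 1.476 m; N'_5 = 79·cos28.3° − 14·1.476 = 48.9; c'Δl = 2.21; W sinα = 37.5
Slice 6: Δl = 3.1/cos40.2° = 4.059 m; N'_6 = 96·cos40.2° − 7·4.059 = 44.9; c'Δl = 6.09; W sinα = 62.0
Σc'Δl = 20.7 kN/m; ΣN' = 373.0 kN/m; ΣW sinα = 172.0 kN/m
Resisting = 20.7 + 373.0·tan34.0° = 20.7 + 251.6 = 272.3 kN/m
FS = 272.3 / 172.0 = 1.583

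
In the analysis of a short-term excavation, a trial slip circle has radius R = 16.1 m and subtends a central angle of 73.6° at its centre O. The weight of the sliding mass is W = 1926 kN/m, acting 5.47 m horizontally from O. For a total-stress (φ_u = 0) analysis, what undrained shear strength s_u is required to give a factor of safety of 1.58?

FS = s_u·L_a·R / (W·d), so s_u = FS·W·d / (L_a·R).
Arc length L_a = R·θ = 16.1·(73.6°·π/180) = 16.1·1.2846 = 20.68 m
s_u = 1.58·1926·5.47 / (20.68·16.1) = 16645.6 / 332.97 = 49.99 kPa

s_u = 50.0 kPa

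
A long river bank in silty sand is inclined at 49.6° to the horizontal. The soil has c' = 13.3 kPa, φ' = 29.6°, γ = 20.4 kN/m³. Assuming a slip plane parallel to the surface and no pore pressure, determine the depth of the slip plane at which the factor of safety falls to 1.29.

z = 1.64 m

Setting FS = 1.29 in FS = [c' + γz cos²β tanφ'] / [γz sinβ cosβ] and solving for z:
z = c' / [γ cosβ (FS·sinβ − cosβ·tanφ')]
  = 13.3 / [20.4·cos49.6°·(1.29·sin49.6° − cos49.6°·tan29.6°)]
  = 13.3 / [20.4·0.6481·(1.29·0.7615 − 0.6481·0.5681)]
  = 13.3 / 8.1207 = 1.638 m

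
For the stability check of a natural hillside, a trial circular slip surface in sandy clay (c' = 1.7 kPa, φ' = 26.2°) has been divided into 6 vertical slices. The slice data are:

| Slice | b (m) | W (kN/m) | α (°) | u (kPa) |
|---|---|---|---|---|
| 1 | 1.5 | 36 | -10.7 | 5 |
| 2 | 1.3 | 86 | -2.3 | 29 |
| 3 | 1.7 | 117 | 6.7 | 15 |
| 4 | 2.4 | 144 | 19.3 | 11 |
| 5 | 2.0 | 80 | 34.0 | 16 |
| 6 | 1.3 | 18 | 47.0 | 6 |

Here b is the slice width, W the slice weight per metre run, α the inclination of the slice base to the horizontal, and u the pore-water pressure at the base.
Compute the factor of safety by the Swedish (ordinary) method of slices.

Ordinary method of slices: FS = Σ[c'·Δl_i + (W_i cosα_i − u_i·Δl_i)·tanφ'] / Σ W_i sinα_i, with Δl_i = b_i / cosα_i.
Slice 1: Δl = 1.5/cos(-10.7°) = 1.527 m; N'_1 = 36·cos(-10.7°) − 5·1.527 = 27.7; c'Δl = 2.60; W sinα = -6.7
Slice 2: Δl = 1.3/cos(-2.3°) = 1.301 m; N'_2 = 86·cos(-2.3°) − 29·1.301 = 48.2; c'Δl = 2.21; W sinα = -3.5
Slice 3: Δl = 1.7/cos6.7° = 1.712 m; N'_3 = 117·cos6.7° − 15·1.712 = 90.5; c'Δl = 2.91; W sinα = 13.7
Slice 4: Δl = 2.4/cos19.3° = 2.543 m; N'_4 = 144·cos19.3° − 11·2.543 = 107.9; c'Δl = 4.32; W sinα = 47.6
Slice 5: Δl = 2.0/cos34.0° = 2.412 m; N'_5 = 80·cos34.0° − 16·2.412 = 27.7; c'Δl = 4.10; W sinα = 44.7
Slice 6: Δl = 1.3/cos47.0° = 1.906 m; N'_6 = 18·cos47.0° − 6·1.906 = 0.8; c'Δl = 3.24; W sinα = 13.2
Σc'Δl = 19.4 kN/m; ΣN' = 303.0 kN/m; ΣW sinα = 109.0 kN/m
Resisting = 19.4 + 303.0·tan26.2° = 19.4 + 149.1 = 168.5 kN/m
FS = 168.5 / 109.0 = 1.545

FS = 1.55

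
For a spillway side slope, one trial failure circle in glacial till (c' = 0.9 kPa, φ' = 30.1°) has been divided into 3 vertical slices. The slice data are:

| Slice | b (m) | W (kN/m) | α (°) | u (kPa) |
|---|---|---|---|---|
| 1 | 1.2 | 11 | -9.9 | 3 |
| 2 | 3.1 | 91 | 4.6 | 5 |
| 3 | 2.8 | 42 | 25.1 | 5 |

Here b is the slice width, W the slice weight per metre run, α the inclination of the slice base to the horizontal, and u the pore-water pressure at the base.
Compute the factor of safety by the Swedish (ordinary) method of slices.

Ordinary method of slices: FS = Σ[c'·Δl_i + (W_i cosα_i − u_i·Δl_i)·tanφ'] / Σ W_i sinα_i, with Δl_i = b_i / cosα_i.
Slice 1: Δl = 1.2/cos(-9.9°) = 1.218 m; N'_1 = 11·cos(-9.9°) − 3·1.218 = 7.2; c'Δl = 1.10; W sinα = -1.9
Slice 2: Δl = 3.1/cos4.6° = 3.110 m; N'_2 = 91·cos4.6° − 5·3.110 = 75.2; c'Δl = 2.80; W sinα = 7.3
Slice 3: Δl = 2.8/cos25.1° = 3.092 m; N'_3 = 42·cos25.1° − 5·3.092 = 22.6; c'Δl = 2.78; W sinα = 17.8
Σc'Δl = 6.7 kN/m; ΣN' = 104.9 kN/m; ΣW sinα = 23.2 kN/m
Resisting = 6.7 + 104.9·tan30.1° = 6.7 + 60.8 = 67.5 kN/m
FS = 67.5 / 23.2 = 2.906

FS = 2.91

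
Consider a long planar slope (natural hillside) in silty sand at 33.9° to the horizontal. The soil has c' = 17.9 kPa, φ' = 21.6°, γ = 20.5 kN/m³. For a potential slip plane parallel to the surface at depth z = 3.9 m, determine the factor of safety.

For an infinite slope with a slip plane parallel to the surface (no pore pressure): FS = [c' + γz cos²β tanφ'] / [γz sinβ cosβ].
γz = 20.5·3.9 = 79.95 kN/m²
Numerator = 17.9 + 79.95·cos²33.9°·tan21.6° = 17.9 + 79.95·0.6889·0.3959 = 39.707 kPa
Denominator = 79.95·sin33.9°·cos33.9° = 79.95·0.5577·0.8300 = 37.012 kPa
FS = 39.707 / 37.012 = 1.073

FS = 1.07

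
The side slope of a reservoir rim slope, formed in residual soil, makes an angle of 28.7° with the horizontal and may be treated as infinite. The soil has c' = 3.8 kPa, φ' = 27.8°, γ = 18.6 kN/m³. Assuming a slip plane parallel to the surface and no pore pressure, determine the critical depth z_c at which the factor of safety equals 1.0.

Setting FS = 1.00 in FS = [c' + γz cos²β tanφ'] / [γz sinβ cosβ] and solving for z:
z = c' / [γ cosβ (FS·sinβ − cosβ·tanφ')]
  = 3.8 / [18.6·cos28.7°·(1.00·sin28.7° − cos28.7°·tan27.8°)]
  = 3.8 / [18.6·0.8771·(1.00·0.4802 − 0.8771·0.5272)]
  = 3.8 / 0.2897 = 13.117 m

z_c = 13.12 m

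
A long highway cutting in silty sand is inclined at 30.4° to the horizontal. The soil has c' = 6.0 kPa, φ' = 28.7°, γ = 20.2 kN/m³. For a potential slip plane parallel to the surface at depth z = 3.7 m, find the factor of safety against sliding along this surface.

FS = 1.12

For an infinite slope with a slip plane parallel to the surface (no pore pressure): FS = [c' + γz cos²β tanφ'] / [γz sinβ cosβ].
γz = 20.2·3.7 = 74.74 kN/m²
Numerator = 6.0 + 74.74·cos²30.4°·tan28.7° = 6.0 + 74.74·0.7439·0.5475 = 36.441 kPa
Denominator = 74.74·sin30.4°·cos30.4° = 74.74·0.5060·0.8625 = 32.621 kPa
FS = 36.441 / 32.621 = 1.117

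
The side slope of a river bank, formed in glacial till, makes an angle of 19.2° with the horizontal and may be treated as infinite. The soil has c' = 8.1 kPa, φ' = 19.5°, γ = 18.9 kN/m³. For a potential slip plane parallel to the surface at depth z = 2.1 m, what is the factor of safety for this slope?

For an infinite slope with a slip plane parallel to the surface (no pore pressure): FS = [c' + γz cos²β tanφ'] / [γz sinβ cosβ].
γz = 18.9·2.1 = 39.69 kN/m²
Numerator = 8.1 + 39.69·cos²19.2°·tan19.5° = 8.1 + 39.69·0.8918·0.3541 = 20.635 kPa
Denominator = 39.69·sin19.2°·cos19.2° = 39.69·0.3289·0.9444 = 12.327 kPa
FS = 20.635 / 12.327 = 1.674

FS = 1.67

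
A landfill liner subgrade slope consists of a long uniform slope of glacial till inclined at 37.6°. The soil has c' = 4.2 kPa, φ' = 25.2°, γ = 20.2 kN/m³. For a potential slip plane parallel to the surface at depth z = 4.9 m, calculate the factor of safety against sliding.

FS = 0.70

For an infinite slope with a slip plane parallel to the surface (no pore pressure): FS = [c' + γz cos²β tanφ'] / [γz sinβ cosβ].
γz = 20.2·4.9 = 98.98 kN/m²
Numerator = 4.2 + 98.98·cos²37.6°·tan25.2° = 4.2 + 98.98·0.6277·0.4706 = 33.437 kPa
Denominator = 98.98·sin37.6°·cos37.6° = 98.98·0.6101·0.7923 = 47.848 kPa
FS = 33.437 / 47.848 = 0.699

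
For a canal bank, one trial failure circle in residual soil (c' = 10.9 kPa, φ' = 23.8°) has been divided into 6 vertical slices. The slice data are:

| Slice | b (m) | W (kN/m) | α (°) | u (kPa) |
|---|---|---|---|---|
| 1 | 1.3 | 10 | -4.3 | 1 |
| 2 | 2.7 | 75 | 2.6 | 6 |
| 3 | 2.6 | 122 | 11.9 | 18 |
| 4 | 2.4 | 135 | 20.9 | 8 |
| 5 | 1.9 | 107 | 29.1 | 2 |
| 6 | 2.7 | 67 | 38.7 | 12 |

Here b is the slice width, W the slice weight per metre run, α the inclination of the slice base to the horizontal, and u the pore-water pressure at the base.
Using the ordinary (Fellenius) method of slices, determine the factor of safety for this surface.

FS = 1.85

Ordinary method of slices: FS = Σ[c'·Δl_i + (W_i cosα_i − u_i·Δl_i)·tanφ'] / Σ W_i sinα_i, with Δl_i = b_i / cosα_i.
Slice 1: Δl = 1.3/cos(-4.3°) = 1.304 m; N'_1 = 10·cos(-4.3°) − 1·1.304 = 8.7; c'Δl = 14.21; W sinα = -0.7
Slice 2: Δl = 2.7/cos2.6° = 2.703 m; N'_2 = 75·cos2.6° − 6·2.703 = 58.7; c'Δl = 29.46; W sinα = 3.4
Slice 3: Δl = 2.6/cos11.9° = 2.657 m; N'_3 = 122·cos11.9° − 18·2.657 = 71.6; c'Δl = 28.96; W sinα = 25.2
Slice 4: Δl = 2.4/cos20.9° = 2.569 m; N'_4 = 135·cos20.9° − 8·2.569 = 105.6; c'Δl = 28.00; W sinα = 48.2
Slice 5: Δl = 1.9/cos29.1° = 2.174 m; N'_5 = 107·cos29.1° − 2·2.174 = 89.1; c'Δl = 23.70; W sinα = 52.0
Slice 6: Δl = 2.7/cos38.7° = 3.460 m; N'_6 = 67·cos38.7° − 12·3.460 = 10.8; c'Δl = 37.71; W sinα = 41.9
Σc'Δl = 162.0 kN/m; ΣN' = 344.4 kN/m; ΣW sinα = 169.9 kN/m
Resisting = 162.0 + 344.4·tan23.8° = 162.0 + 151.9 = 313.9 kN/m
FS = 313.9 / 169.9 = 1.848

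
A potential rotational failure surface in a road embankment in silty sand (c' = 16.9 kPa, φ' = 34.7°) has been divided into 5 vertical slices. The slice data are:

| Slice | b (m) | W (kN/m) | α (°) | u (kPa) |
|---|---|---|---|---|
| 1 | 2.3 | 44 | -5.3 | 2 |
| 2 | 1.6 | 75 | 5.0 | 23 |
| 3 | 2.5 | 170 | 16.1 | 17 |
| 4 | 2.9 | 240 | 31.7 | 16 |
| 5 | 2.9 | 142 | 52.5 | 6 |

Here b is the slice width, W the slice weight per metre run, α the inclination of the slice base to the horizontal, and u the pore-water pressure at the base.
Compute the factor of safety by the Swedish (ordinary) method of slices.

FS = 1.83

Ordinary method of slices: FS = Σ[c'·Δl_i + (W_i cosα_i − u_i·Δl_i)·tanφ'] / Σ W_i sinα_i, with Δl_i = b_i / cosα_i.
Slice 1: Δl = 2.3/cos(-5.3°) = 2.310 m; N'_1 = 44·cos(-5.3°) − 2·2.310 = 39.2; c'Δl = 39.04; W sinα = -4.1
Slice 2: Δl = 1.6/cos5.0° = 1.606 m; N'_2 = 75·cos5.0° − 23·1.606 = 37.8; c'Δl = 27.14; W sinα = 6.5
Slice 3: Δl = 2.5/cos16.1° = 2.602 m; N'_3 = 170·cos16.1° − 17·2.602 = 119.1; c'Δl = 43.97; W sinα = 47.1
Slice 4: Δl = 2.9/cos31.7° = 3.409 m; N'_4 = 240·cos31.7° − 16·3.409 = 149.7; c'Δl = 57.60; W sinα = 126.1
Slice 5: Δl = 2.9/cos52.5° = 4.764 m; N'_5 = 142·cos52.5° − 6·4.764 = 57.9; c'Δl = 80.51; W sinα = 112.7
Σc'Δl = 248.3 kN/m; ΣN' = 403.6 kN/m; ΣW sinα = 288.4 kN/m
Resisting = 248.3 + 403.6·tan34.7° = 248.3 + 279.5 = 527.7 kN/m
FS = 527.7 / 288.4 = 1.830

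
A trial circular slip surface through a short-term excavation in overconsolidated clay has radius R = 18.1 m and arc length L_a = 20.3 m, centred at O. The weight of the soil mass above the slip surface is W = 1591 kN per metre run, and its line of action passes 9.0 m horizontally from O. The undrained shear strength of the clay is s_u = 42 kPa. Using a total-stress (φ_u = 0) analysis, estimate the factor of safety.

FS = 1.08

Taking moments about the centre O, the resisting moment is provided by the undrained shear strength acting along the arc:
M_R = s_u·L_a·R = 42·20.30·18.1 = 15432.1 kN·m/m
M_D = W·d = 1591·9.0 = 14319.0 kN·m/m
FS = M_R / M_D = 15432.1 / 14319.0 = 1.078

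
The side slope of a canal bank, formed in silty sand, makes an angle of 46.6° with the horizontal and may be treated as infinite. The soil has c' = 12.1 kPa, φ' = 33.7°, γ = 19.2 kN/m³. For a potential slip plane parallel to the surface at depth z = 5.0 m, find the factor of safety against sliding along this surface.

FS = 0.88

For an infinite slope with a slip plane parallel to the surface (no pore pressure): FS = [c' + γz cos²β tanφ'] / [γz sinβ cosβ].
γz = 19.2·5.0 = 96.00 kN/m²
Numerator = 12.1 + 96.00·cos²46.6°·tan33.7° = 12.1 + 96.00·0.4721·0.6669 = 42.325 kPa
Denominator = 96.00·sin46.6°·cos46.6° = 96.00·0.7266·0.6871 = 47.925 kPa
FS = 42.325 / 47.925 = 0.883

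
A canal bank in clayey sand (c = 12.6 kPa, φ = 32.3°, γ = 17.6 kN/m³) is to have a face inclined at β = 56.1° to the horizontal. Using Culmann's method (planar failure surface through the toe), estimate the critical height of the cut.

Culmann's analysis gives the critical failure plane at α_cr = (β + φ)/2 = (56.1 + 32.3)/2 = 44.2°, and the critical height
H_c = (4c/γ) · sinβ cosφ / [1 − cos(β − φ)]
    = (4·12.6/17.6) · sin56.1°·cos32.3° / [1 − cos(23.8°)]
    = 2.864 · 0.8300·0.8453 / [1 − 0.9150]
    = 2.864 · 0.7016 / 0.0850
    = 23.62 m

H_c = 23.62 m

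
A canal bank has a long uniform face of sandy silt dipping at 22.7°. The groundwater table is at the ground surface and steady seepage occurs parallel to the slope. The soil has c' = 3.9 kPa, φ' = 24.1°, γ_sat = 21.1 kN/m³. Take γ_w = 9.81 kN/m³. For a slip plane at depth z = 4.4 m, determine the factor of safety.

With seepage parallel to the slope and the water table at the surface, the effective normal stress on the slip plane uses the buoyant unit weight γ' = γ_sat − γ_w while the driving shear stress uses γ_sat:
FS = [c' + γ' z cos²β tanφ'] / [γ_sat z sinβ cosβ]
γ' = 21.1 − 9.81 = 11.29 kN/m³
Numerator = 3.9 + 11.29·4.4·cos²22.7°·tan24.1° = 3.9 + 11.29·4.4·0.8511·0.4473 = 22.812 kPa
Denominator = 21.1·4.4·sin22.7°·cos22.7° = 21.1·4.4·0.3859·0.9225 = 33.052 kPa
FS = 22.812 / 33.052 = 0.690

FS = 0.69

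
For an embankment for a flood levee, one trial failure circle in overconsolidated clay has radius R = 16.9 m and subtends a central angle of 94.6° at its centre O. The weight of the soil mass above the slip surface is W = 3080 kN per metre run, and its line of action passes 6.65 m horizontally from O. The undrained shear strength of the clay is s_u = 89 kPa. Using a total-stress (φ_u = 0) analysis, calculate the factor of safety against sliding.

FS = 2.05

Taking moments about the centre O, the resisting moment is provided by the undrained shear strength acting along the arc:
Arc length L_a = R·θ = 16.9·(94.6°·π/180) = 16.9·1.6511 = 27.90 m
M_R = s_u·L_a·R = 89·27.90·16.9 = 41969.3 kN·m/m
M_D = W·d = 3080·6.65 = 20482.0 kN·m/m
FS = M_R / M_D = 41969.3 / 20482.0 = 2.049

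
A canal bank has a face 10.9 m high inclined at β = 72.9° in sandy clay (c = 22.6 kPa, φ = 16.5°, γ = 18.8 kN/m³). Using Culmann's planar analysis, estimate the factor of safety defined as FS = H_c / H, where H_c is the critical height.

H_c = (4c/γ) · sinβ cosφ / [1 − cos(β − φ)]
    = (4·22.6/18.8) · sin72.9°·cos16.5° / [1 − cos56.4°]
    = 4.809 · 0.9164 / 0.4466 = 9.87 m
FS = H_c / H = 9.87 / 10.9 = 0.905

FS = 0.91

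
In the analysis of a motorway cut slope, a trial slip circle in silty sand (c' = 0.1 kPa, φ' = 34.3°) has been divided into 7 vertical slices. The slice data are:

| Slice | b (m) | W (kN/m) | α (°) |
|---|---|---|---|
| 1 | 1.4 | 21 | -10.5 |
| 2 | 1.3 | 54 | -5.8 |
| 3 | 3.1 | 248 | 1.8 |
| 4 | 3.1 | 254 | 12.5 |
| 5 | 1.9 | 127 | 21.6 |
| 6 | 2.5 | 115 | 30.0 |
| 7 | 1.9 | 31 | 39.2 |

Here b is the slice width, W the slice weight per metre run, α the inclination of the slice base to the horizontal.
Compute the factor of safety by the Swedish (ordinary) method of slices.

FS = 3.13

Ordinary method of slices: FS = Σ[c'·Δl_i + (W_i cosα_i)·tanφ'] / Σ W_i sinα_i, with Δl_i = b_i / cosα_i.
Slice 1: Δl = 1.4/cos(-10.5°) = 1.424 m; N'_1 = 21·cos(-10.5°) = 20.6; c'Δl = 0.14; W sinα = -3.8
Slice 2: Δl = 1.3/cos(-5.8°) = 1.307 m; N'_2 = 54·cos(-5.8°) = 53.7; c'Δl = 0.13; W sinα = -5.5
Slice 3: Δl = 3.1/cos1.8° = 3.102 m; N'_3 = 248·cos1.8° = 247.9; c'Δl = 0.31; W sinα = 7.8
Slice 4: Δl = 3.1/cos12.5° = 3.175 m; N'_4 = 254·cos12.5° = 248.0; c'Δl = 0.32; W sinα = 55.0
Slice 5: Δl = 1.9/cos21.6° = 2.044 m; N'_5 = 127·cos21.6° = 118.1; c'Δl = 0.20; W sinα = 46.8
Slice 6: Δl = 2.5/cos30.0° = 2.887 m; N'_6 = 115·cos30.0° = 99.6; c'Δl = 0.29; W sinα = 57.5
Slice 7: Δl = 1.9/cos39.2° = 2.452 m; N'_7 = 31·cos39.2° = 24.0; c'Δl = 0.25; W sinα = 19.6
Σc'Δl = 1.6 kN/m; ΣN' = 811.9 kN/m; ΣW sinα = 177.3 kN/m
Resisting = 1.6 + 811.9·tan34.3° = 1.6 + 553.9 = 555.5 kN/m
FS = 555.5 / 177.3 = 3.133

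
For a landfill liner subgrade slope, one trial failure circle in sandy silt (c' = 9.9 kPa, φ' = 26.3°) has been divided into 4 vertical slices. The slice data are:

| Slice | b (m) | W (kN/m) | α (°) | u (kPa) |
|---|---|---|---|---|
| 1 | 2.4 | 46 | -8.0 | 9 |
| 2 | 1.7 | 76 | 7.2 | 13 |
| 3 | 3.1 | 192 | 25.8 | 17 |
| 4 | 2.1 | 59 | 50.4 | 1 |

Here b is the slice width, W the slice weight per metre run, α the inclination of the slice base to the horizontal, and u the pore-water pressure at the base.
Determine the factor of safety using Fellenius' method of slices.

FS = 1.66

Ordinary method of slices: FS = Σ[c'·Δl_i + (W_i cosα_i − u_i·Δl_i)·tanφ'] / Σ W_i sinα_i, with Δl_i = b_i / cosα_i.
Slice 1: Δl = 2.4/cos(-8.0°) = 2.424 m; N'_1 = 46·cos(-8.0°) − 9·2.424 = 23.7; c'Δl = 23.99; W sinα = -6.4
Slice 2: Δl = 1.7/cos7.2° = 1.714 m; N'_2 = 76·cos7.2° − 13·1.714 = 53.1; c'Δl = 16.96; W sinα = 9.5
Slice 3: Δl = 3.1/cos25.8° = 3.443 m; N'_3 = 192·cos25.8° − 17·3.443 = 114.3; c'Δl = 34.09; W sinα = 83.6
Slice 4: Δl = 2.1/cos50.4° = 3.295 m; N'_4 = 59·cos50.4° − 1·3.295 = 34.3; c'Δl = 32.62; W sinα = 45.5
Σc'Δl = 107.7 kN/m; ΣN' = 225.5 kN/m; ΣW sinα = 132.1 kN/m
Resisting = 107.7 + 225.5·tan26.3° = 107.7 + 111.5 = 219.1 kN/m
FS = 219.1 / 132.1 = 1.658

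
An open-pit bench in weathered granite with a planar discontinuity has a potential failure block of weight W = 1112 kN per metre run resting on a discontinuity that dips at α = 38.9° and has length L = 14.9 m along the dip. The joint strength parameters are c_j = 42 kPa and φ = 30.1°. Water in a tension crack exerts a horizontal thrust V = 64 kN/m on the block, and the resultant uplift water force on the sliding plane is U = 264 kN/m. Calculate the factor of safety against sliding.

Resolving the block weight along and normal to the plane and applying the Mohr–Coulomb strength on the joint:
N' = W cosα − U − V sinα = 1112·cos38.9° − 264 − 64·sin38.9° = 561.2 kN/m
Driving force T = W sinα + V cosα = 1112·sin38.9° + 64·cos38.9° = 748.1 kN/m
Resisting force R = c_j·L + N'·tanφ = 42·14.9 + 561.2·tan30.1° = 625.8 + 325.3 = 951.1 kN/m
FS = R / T = 951.1 / 748.1 = 1.271

FS = 1.27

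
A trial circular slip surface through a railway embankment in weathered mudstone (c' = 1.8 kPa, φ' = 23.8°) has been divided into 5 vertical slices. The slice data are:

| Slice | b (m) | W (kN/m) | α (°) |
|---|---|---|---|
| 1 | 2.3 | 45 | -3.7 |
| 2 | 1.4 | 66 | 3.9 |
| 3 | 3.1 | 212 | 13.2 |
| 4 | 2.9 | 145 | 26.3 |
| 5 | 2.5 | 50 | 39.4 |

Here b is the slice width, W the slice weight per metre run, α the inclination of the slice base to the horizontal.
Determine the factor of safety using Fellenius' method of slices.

Ordinary method of slices: FS = Σ[c'·Δl_i + (W_i cosα_i)·tanφ'] / Σ W_i sinα_i, with Δl_i = b_i / cosα_i.
Slice 1: Δl = 2.3/cos(-3.7°) = 2.305 m; N'_1 = 45·cos(-3.7°) = 44.9; c'Δl = 4.15; W sinα = -2.9
Slice 2: Δl = 1.4/cos3.9° = 1.403 m; N'_2 = 66·cos3.9° = 65.8; c'Δl = 2.53; W sinα = 4.5
Slice 3: Δl = 3.1/cos13.2° = 3.184 m; N'_3 = 212·cos13.2° = 206.4; c'Δl = 5.73; W sinα = 48.4
Slice 4: Δl = 2.9/cos26.3° = 3.235 m; N'_4 = 145·cos26.3° = 130.0; c'Δl = 5.82; W sinα = 64.2
Slice 5: Δl = 2.5/cos39.4° = 3.235 m; N'_5 = 50·cos39.4° = 38.6; c'Δl = 5.82; W sinα = 31.7
Σc'Δl = 24.1 kN/m; ΣN' = 485.8 kN/m; ΣW sinα = 146.0 kN/m
Resisting = 24.1 + 485.8·tan23.8° = 24.1 + 214.3 = 238.3 kN/m
FS = 238.3 / 146.0 = 1.632

FS = 1.63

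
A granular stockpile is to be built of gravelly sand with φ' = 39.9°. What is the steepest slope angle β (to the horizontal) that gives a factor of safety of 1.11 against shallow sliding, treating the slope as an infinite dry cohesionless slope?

β = 37.0°

For an infinite dry cohesionless slope FS = tanφ'/tanβ, so tanβ = tanφ' / FS.
tanβ = tan39.9° / 1.11 = 0.8361 / 1.11 = 0.7533
β = arctan(0.7533) = 36.99°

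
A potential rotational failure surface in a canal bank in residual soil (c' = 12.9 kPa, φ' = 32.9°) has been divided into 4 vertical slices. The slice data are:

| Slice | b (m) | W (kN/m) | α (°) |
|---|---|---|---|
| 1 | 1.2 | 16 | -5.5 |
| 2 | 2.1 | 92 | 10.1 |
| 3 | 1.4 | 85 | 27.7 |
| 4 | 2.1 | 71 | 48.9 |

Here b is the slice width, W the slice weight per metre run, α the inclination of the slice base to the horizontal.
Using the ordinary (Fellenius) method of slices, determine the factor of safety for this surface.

FS = 2.35

Ordinary method of slices: FS = Σ[c'·Δl_i + (W_i cosα_i)·tanφ'] / Σ W_i sinα_i, with Δl_i = b_i / cosα_i.
Slice 1: Δl = 1.2/cos(-5.5°) = 1.206 m; N'_1 = 16·cos(-5.5°) = 15.9; c'Δl = 15.55; W sinα = -1.5
Slice 2: Δl = 2.1/cos10.1° = 2.133 m; N'_2 = 92·cos10.1° = 90.6; c'Δl = 27.52; W sinα = 16.1
Slice 3: Δl = 1.4/cos27.7° = 1.581 m; N'_3 = 85·cos27.7° = 75.3; c'Δl = 20.40; W sinα = 39.5
Slice 4: Δl = 2.1/cos48.9° = 3.195 m; N'_4 = 71·cos48.9° = 46.7; c'Δl = 41.21; W sinα = 53.5
Σc'Δl = 104.7 kN/m; ΣN' = 228.4 kN/m; ΣW sinα = 107.6 kN/m
Resisting = 104.7 + 228.4·tan32.9° = 104.7 + 147.8 = 252.5 kN/m
FS = 252.5 / 107.6 = 2.346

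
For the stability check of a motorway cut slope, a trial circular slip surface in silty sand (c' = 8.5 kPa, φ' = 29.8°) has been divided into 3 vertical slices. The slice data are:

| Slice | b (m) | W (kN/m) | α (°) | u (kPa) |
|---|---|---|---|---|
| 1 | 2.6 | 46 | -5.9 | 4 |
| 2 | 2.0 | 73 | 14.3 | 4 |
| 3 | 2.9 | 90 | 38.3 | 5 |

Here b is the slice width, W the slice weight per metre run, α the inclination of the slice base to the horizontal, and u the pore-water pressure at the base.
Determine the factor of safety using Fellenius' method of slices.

Ordinary method of slices: FS = Σ[c'·Δl_i + (W_i cosα_i − u_i·Δl_i)·tanφ'] / Σ W_i sinα_i, with Δl_i = b_i / cosα_i.
Slice 1: Δl = 2.6/cos(-5.9°) = 2.614 m; N'_1 = 46·cos(-5.9°) − 4·2.614 = 35.3; c'Δl = 22.22; W sinα = -4.7
Slice 2: Δl = 2.0/cos14.3° = 2.064 m; N'_2 = 73·cos14.3° − 4·2.064 = 62.5; c'Δl = 17.54; W sinα = 18.0
Slice 3: Δl = 2.9/cos38.3° = 3.695 m; N'_3 = 90·cos38.3° − 5·3.695 = 52.2; c'Δl = 31.41; W sinα = 55.8
Σc'Δl = 71.2 kN/m; ΣN' = 149.9 kN/m; ΣW sinα = 69.1 kN/m
Resisting = 71.2 + 149.9·tan29.8° = 71.2 + 85.9 = 157.0 kN/m
FS = 157.0 / 69.1 = 2.273

FS = 2.27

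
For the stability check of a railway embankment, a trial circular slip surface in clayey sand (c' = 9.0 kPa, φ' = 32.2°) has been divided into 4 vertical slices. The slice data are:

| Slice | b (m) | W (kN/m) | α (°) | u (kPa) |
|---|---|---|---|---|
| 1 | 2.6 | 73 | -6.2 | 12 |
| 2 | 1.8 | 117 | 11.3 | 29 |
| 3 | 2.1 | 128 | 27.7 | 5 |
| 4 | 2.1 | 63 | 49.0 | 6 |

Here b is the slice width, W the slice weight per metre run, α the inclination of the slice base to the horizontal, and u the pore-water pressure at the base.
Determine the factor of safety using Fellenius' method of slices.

FS = 1.91

Ordinary method of slices: FS = Σ[c'·Δl_i + (W_i cosα_i − u_i·Δl_i)·tanφ'] / Σ W_i sinα_i, with Δl_i = b_i / cosα_i.
Slice 1: Δl = 2.6/cos(-6.2°) = 2.615 m; N'_1 = 73·cos(-6.2°) − 12·2.615 = 41.2; c'Δl = 23.54; W sinα = -7.9
Slice 2: Δl = 1.8/cos11.3° = 1.836 m; N'_2 = 117·cos11.3° − 29·1.836 = 61.5; c'Δl = 16.52; W sinα = 22.9
Slice 3: Δl = 2.1/cos27.7° = 2.372 m; N'_3 = 128·cos27.7° − 5·2.372 = 101.5; c'Δl = 21.35; W sinα = 59.5
Slice 4: Δl = 2.1/cos49.0° = 3.201 m; N'_4 = 63·cos49.0° − 6·3.201 = 22.1; c'Δl = 28.81; W sinα = 47.5
Σc'Δl = 90.2 kN/m; ΣN' = 226.3 kN/m; ΣW sinα = 122.1 kN/m
Resisting = 90.2 + 226.3·tan32.2° = 90.2 + 142.5 = 232.7 kN/m
FS = 232.7 / 122.1 = 1.906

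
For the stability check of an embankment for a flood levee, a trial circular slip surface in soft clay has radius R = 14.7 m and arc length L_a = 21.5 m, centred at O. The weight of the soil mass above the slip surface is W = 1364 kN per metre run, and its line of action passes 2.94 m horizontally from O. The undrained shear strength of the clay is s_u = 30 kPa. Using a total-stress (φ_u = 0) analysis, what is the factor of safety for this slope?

Taking moments about the centre O, the resisting moment is provided by the undrained shear strength acting along the arc:
M_R = s_u·L_a·R = 30·21.50·14.7 = 9481.5 kN·m/m
M_D = W·d = 1364·2.94 = 4010.2 kN·m/m
FS = M_R / M_D = 9481.5 / 4010.2 = 2.364

FS = 2.36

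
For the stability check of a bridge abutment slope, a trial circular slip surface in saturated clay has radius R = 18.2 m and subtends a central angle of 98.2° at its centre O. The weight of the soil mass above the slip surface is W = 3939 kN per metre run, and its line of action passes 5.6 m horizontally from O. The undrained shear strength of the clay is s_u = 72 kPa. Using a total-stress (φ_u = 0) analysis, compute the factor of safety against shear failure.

FS = 1.85

Taking moments about the centre O, the resisting moment is provided by the undrained shear strength acting along the arc:
Arc length L_a = R·θ = 18.2·(98.2°·π/180) = 18.2·1.7139 = 31.19 m
M_R = s_u·L_a·R = 72·31.19·18.2 = 40875.6 kN·m/m
M_D = W·d = 3939·5.6 = 22058.4 kN·m/m
FS = M_R / M_D = 40875.6 / 22058.4 = 1.853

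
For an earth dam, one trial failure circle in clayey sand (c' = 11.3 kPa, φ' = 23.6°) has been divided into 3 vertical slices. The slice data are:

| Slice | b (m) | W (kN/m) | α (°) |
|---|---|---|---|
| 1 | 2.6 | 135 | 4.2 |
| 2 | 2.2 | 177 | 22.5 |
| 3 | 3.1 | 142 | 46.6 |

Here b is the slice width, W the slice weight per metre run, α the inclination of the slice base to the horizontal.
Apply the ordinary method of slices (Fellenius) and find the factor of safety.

Ordinary method of slices: FS = Σ[c'·Δl_i + (W_i cosα_i)·tanφ'] / Σ W_i sinα_i, with Δl_i = b_i / cosα_i.
Slice 1: Δl = 2.6/cos4.2° = 2.607 m; N'_1 = 135·cos4.2° = 134.6; c'Δl = 29.46; W sinα = 9.9
Slice 2: Δl = 2.2/cos22.5° = 2.381 m; N'_2 = 177·cos22.5° = 163.5; c'Δl = 26.91; W sinα = 67.7
Slice 3: Δl = 3.1/cos46.6° = 4.512 m; N'_3 = 142·cos46.6° = 97.6; c'Δl = 50.98; W sinα = 103.2
Σc'Δl = 107.4 kN/m; ΣN' = 395.7 kN/m; ΣW sinα = 180.8 kN/m
Resisting = 107.4 + 395.7·tan23.6° = 107.4 + 172.9 = 280.2 kN/m
FS = 280.2 / 180.8 = 1.550

FS = 1.55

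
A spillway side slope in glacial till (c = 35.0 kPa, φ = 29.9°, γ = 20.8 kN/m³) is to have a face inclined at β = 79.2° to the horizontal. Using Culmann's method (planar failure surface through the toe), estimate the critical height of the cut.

Culmann's analysis gives the critical failure plane at α_cr = (β + φ)/2 = (79.2 + 29.9)/2 = 54.5°, and the critical height
H_c = (4c/γ) · sinβ cosφ / [1 − cos(β − φ)]
    = (4·35.0/20.8) · sin79.2°·cos29.9° / [1 − cos(49.3°)]
    = 6.731 · 0.9823·0.8669 / [1 − 0.6521]
    = 6.731 · 0.8515 / 0.3479
    = 16.47 m

H_c = 16.47 m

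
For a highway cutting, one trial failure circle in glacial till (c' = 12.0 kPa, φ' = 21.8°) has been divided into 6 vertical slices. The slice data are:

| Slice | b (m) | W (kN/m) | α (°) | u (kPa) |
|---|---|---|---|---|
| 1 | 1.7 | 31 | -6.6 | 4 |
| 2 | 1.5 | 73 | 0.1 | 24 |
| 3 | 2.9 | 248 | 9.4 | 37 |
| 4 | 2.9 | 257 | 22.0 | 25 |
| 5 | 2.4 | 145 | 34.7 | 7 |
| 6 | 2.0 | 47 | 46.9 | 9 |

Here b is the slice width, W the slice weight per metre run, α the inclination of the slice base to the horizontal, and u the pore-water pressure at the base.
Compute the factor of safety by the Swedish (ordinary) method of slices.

Ordinary method of slices: FS = Σ[c'·Δl_i + (W_i cosα_i − u_i·Δl_i)·tanφ'] / Σ W_i sinα_i, with Δl_i = b_i / cosα_i.
Slice 1: Δl = 1.7/cos(-6.6°) = 1.711 m; N'_1 = 31·cos(-6.6°) − 4·1.711 = 23.9; c'Δl = 20.54; W sinα = -3.6
Slice 2: Δl = 1.5/cos0.1° = 1.500 m; N'_2 = 73·cos0.1° − 24·1.500 = 37.0; c'Δl = 18.00; W sinα = 0.1
Slice 3: Δl = 2.9/cos9.4° = 2.939 m; N'_3 = 248·cos9.4° − 37·2.939 = 135.9; c'Δl = 35.27; W sinα = 40.5
Slice 4: Δl = 2.9/cos22.0° = 3.128 m; N'_4 = 257·cos22.0° − 25·3.128 = 160.1; c'Δl = 37.53; W sinα = 96.3
Slice 5: Δl = 2.4/cos34.7° = 2.919 m; N'_5 = 145·cos34.7° − 7·2.919 = 98.8; c'Δl = 35.03; W sinα = 82.5
Slice 6: Δl = 2.0/cos46.9° = 2.927 m; N'_6 = 47·cos46.9° − 9·2.927 = 5.8; c'Δl = 35.13; W sinα = 34.3
Σc'Δl = 181.5 kN/m; ΣN' = 461.5 kN/m; ΣW sinα = 250.2 kN/m
Resisting = 181.5 + 461.5·tan21.8° = 181.5 + 184.6 = 366.1 kN/m
FS = 366.1 / 250.2 = 1.463

FS = 1.46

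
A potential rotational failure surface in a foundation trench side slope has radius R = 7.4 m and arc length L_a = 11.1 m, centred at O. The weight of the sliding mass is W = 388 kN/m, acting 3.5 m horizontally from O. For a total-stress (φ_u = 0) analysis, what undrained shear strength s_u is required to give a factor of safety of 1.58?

s_u = 26.1 kPa

FS = s_u·L_a·R / (W·d), so s_u = FS·W·d / (L_a·R).
s_u = 1.58·388·3.5 / (11.10·7.4) = 2145.6 / 82.14 = 26.12 kPa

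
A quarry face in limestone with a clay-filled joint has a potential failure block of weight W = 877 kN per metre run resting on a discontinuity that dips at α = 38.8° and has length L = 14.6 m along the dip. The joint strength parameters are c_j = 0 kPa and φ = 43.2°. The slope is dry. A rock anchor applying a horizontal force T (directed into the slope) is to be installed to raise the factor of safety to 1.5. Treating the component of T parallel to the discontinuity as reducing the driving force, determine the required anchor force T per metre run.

Resolving forces along and normal to the sliding plane, with the horizontal anchor force T adding T·sinα to the effective normal force and T·cosα acting up the plane against the driving force:
FS = [c_jL + (W cosα + T sinα) tanφ] / [W sinα − T cosα]
Without the anchor: N' = 683.5 kN/m, driving T_d = 549.5 kN/m, resisting R = 0·14.6 + 683.5·tan43.2° = 641.8 kN/m, FS = 1.17.
Setting FS = 1.5 and solving for T:
1.5·(549.5 − T cos38.8°) = 641.8 + T sin38.8°·tan43.2°
T·(sin38.8°·tan43.2° + 1.5·cos38.8°) = 1.5·549.5 − 641.8
T·(0.6266·0.9391 + 1.5·0.7793) = 824.3 − 641.8 = 182.5
T·1.7574 = 182.5
T = 103.8 kN/m

T = 104 kN/m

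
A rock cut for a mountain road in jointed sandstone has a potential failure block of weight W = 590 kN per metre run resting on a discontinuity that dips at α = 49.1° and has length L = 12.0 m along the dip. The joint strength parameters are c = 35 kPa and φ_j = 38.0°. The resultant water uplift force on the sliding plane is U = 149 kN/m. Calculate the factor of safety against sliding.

FS = 1.36

Resolving the block weight along and normal to the plane and applying the Mohr–Coulomb strength on the joint:
N' = W cosα − U = 590·cos49.1° − 149 = 237.3 kN/m
Driving force T = W sinα = 590·sin49.1° = 446.0 kN/m
Resisting force R = c·L + N'·tanφ_j = 35·12.0 + 237.3·tan38.0° = 420.0 + 185.4 = 605.4 kN/m
FS = R / T = 605.4 / 446.0 = 1.358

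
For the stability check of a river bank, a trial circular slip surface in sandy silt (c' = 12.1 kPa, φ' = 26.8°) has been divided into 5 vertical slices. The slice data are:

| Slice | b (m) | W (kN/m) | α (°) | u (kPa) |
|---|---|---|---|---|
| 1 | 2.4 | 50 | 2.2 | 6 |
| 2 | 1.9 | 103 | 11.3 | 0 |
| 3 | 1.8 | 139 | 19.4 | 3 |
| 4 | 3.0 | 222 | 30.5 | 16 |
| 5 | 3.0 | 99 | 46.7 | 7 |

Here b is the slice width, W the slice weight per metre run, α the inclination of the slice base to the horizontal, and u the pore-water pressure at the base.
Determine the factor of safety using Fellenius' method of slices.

Ordinary method of slices: FS = Σ[c'·Δl_i + (W_i cosα_i − u_i·Δl_i)·tanφ'] / Σ W_i sinα_i, with Δl_i = b_i / cosα_i.
Slice 1: Δl = 2.4/cos2.2° = 2.402 m; N'_1 = 50·cos2.2° − 6·2.402 = 35.6; c'Δl = 29.06; W sinα = 1.9
Slice 2: Δl = 1.9/cos11.3° = 1.938 m; N'_2 = 103·cos11.3° − 0·1.938 = 101.0; c'Δl = 23.44; W sinα = 20.2
Slice 3: Δl = 1.8/cos19.4° = 1.908 m; N'_3 = 139·cos19.4° − 3·1.908 = 125.4; c'Δl = 23.09; W sinα = 46.2
Slice 4: Δl = 3.0/cos30.5° = 3.482 m; N'_4 = 222·cos30.5° − 16·3.482 = 135.6; c'Δl = 42.13; W sinα = 112.7
Slice 5: Δl = 3.0/cos46.7° = 4.374 m; N'_5 = 99·cos46.7° − 7·4.374 = 37.3; c'Δl = 52.93; W sinα = 72.0
Σc'Δl = 170.7 kN/m; ΣN' = 434.8 kN/m; ΣW sinα = 253.0 kN/m
Resisting = 170.7 + 434.8·tan26.8° = 170.7 + 219.6 = 390.3 kN/m
FS = 390.3 / 253.0 = 1.543

FS = 1.54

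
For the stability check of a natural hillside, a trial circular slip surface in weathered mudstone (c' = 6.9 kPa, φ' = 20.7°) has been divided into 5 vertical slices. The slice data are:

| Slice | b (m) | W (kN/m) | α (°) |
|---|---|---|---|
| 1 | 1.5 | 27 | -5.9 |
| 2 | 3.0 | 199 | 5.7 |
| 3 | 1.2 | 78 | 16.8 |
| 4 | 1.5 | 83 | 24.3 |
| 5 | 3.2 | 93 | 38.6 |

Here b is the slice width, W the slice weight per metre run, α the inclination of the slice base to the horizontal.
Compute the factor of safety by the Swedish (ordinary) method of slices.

Ordinary method of slices: FS = Σ[c'·Δl_i + (W_i cosα_i)·tanφ'] / Σ W_i sinα_i, with Δl_i = b_i / cosα_i.
Slice 1: Δl = 1.5/cos(-5.9°) = 1.508 m; N'_1 = 27·cos(-5.9°) = 26.9; c'Δl = 10.41; W sinα = -2.8
Slice 2: Δl = 3.0/cos5.7° = 3.015 m; N'_2 = 199·cos5.7° = 198.0; c'Δl = 20.80; W sinα = 19.8
Slice 3: Δl = 1.2/cos16.8° = 1.254 m; N'_3 = 78·cos16.8° = 74.7; c'Δl = 8.65; W sinα = 22.5
Slice 4: Δl = 1.5/cos24.3° = 1.646 m; N'_4 = 83·cos24.3° = 75.6; c'Δl = 11.36; W sinα = 34.2
Slice 5: Δl = 3.2/cos38.6° = 4.095 m; N'_5 = 93·cos38.6° = 72.7; c'Δl = 28.25; W sinα = 58.0
Σc'Δl = 79.5 kN/m; ΣN' = 447.9 kN/m; ΣW sinα = 131.7 kN/m
Resisting = 79.5 + 447.9·tan20.7° = 79.5 + 169.2 = 248.7 kN/m
FS = 248.7 / 131.7 = 1.888

FS = 1.89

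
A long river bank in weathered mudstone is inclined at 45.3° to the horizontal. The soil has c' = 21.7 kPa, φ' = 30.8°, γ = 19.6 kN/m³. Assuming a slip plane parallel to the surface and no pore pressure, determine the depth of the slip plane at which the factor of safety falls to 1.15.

Setting FS = 1.15 in FS = [c' + γz cos²β tanφ'] / [γz sinβ cosβ] and solving for z:
z = c' / [γ cosβ (FS·sinβ − cosβ·tanφ')]
  = 21.7 / [19.6·cos45.3°·(1.15·sin45.3° − cos45.3°·tan30.8°)]
  = 21.7 / [19.6·0.7034·(1.15·0.7108 − 0.7034·0.5961)]
  = 21.7 / 5.4886 = 3.954 m

z = 3.95 m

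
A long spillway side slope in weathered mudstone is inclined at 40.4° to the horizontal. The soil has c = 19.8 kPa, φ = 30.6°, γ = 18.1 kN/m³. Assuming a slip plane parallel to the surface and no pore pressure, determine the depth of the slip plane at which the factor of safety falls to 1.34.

Setting FS = 1.34 in FS = [c + γz cos²β tanφ] / [γz sinβ cosβ] and solving for z:
z = c / [γ cosβ (FS·sinβ − cosβ·tanφ)]
  = 19.8 / [18.1·cos40.4°·(1.34·sin40.4° − cos40.4°·tan30.6°)]
  = 19.8 / [18.1·0.7615·(1.34·0.6481 − 0.7615·0.5914)]
  = 19.8 / 5.7631 = 3.436 m

z = 3.44 m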